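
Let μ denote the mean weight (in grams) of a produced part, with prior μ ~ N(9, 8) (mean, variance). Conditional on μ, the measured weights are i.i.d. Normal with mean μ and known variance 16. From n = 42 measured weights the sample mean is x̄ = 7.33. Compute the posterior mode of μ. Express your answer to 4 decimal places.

μ̂_MAP = 7.4059

n = 42, x̄ = 7.33.
For a Normal prior and Normal likelihood with known variance, the posterior is Normal; its mode equals its mean, the precision-weighted average.
Prior precision 1/σ₀² = 1/8 = 0.125; data precision n/σ² = 42/16 = 2.625.
μ̂ = (0.125·9 + 2.625·7.33) / (0.125 + 2.625) = 20.36625/2.75 = 16293/2200 ≈ 7.4059.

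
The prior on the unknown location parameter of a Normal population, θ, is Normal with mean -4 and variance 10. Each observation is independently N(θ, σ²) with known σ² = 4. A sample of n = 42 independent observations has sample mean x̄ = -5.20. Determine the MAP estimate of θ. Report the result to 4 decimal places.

n = 42, x̄ = -5.20.
For a Normal prior and Normal likelihood with known variance, the posterior is Normal; its mode equals its mean, the precision-weighted average.
Prior precision 1/σ₀² = 1/10 = 0.1; data precision n/σ² = 42/4 = 10.5.
θ̂ = (0.1·(-4) + 10.5·(-5.2)) / (0.1 + 10.5) = (-55)/10.6 = -275/53 ≈ -5.1887.

θ̂_MAP = -5.1887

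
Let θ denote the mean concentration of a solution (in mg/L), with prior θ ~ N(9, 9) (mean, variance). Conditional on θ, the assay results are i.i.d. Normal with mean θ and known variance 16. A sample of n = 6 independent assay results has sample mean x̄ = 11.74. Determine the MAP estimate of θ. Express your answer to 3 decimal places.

n = 6, x̄ = 11.74.
For a Normal prior and Normal likelihood with known variance, the posterior is Normal; its mode equals its mean, the precision-weighted average.
Prior precision 1/σ₀² = 1/9; data precision n/σ² = 6/16 = 0.375.
θ̂ = ((1/9)·9 + 0.375·11.74) / (1/9 + 0.375) = 5.4025/(35/72) = 19449/1750 ≈ 11.114.

θ̂_MAP = 11.114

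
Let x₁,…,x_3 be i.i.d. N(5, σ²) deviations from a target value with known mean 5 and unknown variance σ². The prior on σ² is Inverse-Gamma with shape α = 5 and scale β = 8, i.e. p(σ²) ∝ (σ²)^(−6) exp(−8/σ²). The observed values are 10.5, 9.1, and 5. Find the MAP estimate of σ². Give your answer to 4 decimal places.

σ̂²_MAP = 4.2040

Sum of squared deviations about the known mean: SS = (10.5−5)² + (9.1−5)² + (5−5)² = 47.06.
The Normal likelihood contributes (σ²)^(−n/2) exp(−SS/(2σ²)), so the posterior is Inverse-Gamma(α + n/2, β + SS/2) = Inverse-Gamma(6.5, 31.53).
The mode of Inverse-Gamma(a, b) is b/(a+1) = 31.53/7.5 ≈ 4.2040.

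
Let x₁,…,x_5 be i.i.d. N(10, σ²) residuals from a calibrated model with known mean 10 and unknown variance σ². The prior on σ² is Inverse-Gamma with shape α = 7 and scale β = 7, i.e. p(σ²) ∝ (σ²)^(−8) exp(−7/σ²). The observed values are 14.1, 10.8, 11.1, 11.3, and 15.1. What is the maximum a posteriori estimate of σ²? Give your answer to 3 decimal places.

Sum of squared deviations about the known mean: SS = (14.1−10)² + (10.8−10)² + (11.1−10)² + (11.3−10)² + (15.1−10)² = 46.36.
The Normal likelihood contributes (σ²)^(−n/2) exp(−SS/(2σ²)), so the posterior is Inverse-Gamma(α + n/2, β + SS/2) = Inverse-Gamma(9.5, 30.18).
The mode of Inverse-Gamma(a, b) is b/(a+1) = 30.18/10.5 ≈ 2.874.

σ̂²_MAP = 2.874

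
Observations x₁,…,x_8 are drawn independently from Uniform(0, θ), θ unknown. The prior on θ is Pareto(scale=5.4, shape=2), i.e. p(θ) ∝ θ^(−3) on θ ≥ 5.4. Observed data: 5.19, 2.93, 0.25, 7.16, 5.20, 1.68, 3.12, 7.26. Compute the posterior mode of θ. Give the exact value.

The Uniform(0, θ) likelihood is θ^(−n) for θ ≥ max(xᵢ), zero otherwise. Here max(xᵢ) = 7.26.
Posterior ∝ θ^(−3) · θ^(−8) = θ^(−11) on θ ≥ max(5.4, 7.26) = 7.26.
This density is strictly decreasing in θ, so the posterior mode lies at the lower boundary of the support.

θ̂_MAP = 7.26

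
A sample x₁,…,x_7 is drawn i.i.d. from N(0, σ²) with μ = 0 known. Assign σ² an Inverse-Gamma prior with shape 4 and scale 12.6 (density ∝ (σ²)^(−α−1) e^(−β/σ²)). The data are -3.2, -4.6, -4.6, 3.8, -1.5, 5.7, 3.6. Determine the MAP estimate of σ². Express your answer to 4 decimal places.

Sum of squared deviations about the known mean: SS = (-3.2−0)² + (-4.6−0)² + (-4.6−0)² + (3.8−0)² + (-1.5−0)² + (5.7−0)² + (3.6−0)² = 114.7.
The Normal likelihood contributes (σ²)^(−n/2) exp(−SS/(2σ²)), so the posterior is Inverse-Gamma(α + n/2, β + SS/2) = Inverse-Gamma(7.5, 69.95).
The mode of Inverse-Gamma(a, b) is b/(a+1) = 69.95/8.5 ≈ 8.2294.

σ̂²_MAP = 8.2294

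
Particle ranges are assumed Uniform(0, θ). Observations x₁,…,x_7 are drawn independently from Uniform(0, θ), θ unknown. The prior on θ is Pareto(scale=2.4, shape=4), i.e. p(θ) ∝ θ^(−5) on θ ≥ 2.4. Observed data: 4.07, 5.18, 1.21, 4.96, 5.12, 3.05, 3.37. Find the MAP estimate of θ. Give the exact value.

The Uniform(0, θ) likelihood is θ^(−n) for θ ≥ max(xᵢ), zero otherwise. Here max(xᵢ) = 5.18.
Posterior ∝ θ^(−5) · θ^(−7) = θ^(−12) on θ ≥ max(2.4, 5.18) = 5.18.
This density is strictly decreasing in θ, so the posterior mode lies at the lower boundary of the support.

θ̂_MAP = 5.18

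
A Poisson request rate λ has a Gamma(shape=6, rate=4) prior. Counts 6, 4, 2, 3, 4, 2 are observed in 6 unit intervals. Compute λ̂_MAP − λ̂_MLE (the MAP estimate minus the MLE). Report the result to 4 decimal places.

Σxᵢ = 21. Posterior is Gamma(27, 10); MAP = (27−1)/10 = 26/10 ≈ 2.60000.
MLE = x̄ = 21/6 ≈ 3.50000.
Difference = 26/10 − 21/6 = -9/10 ≈ -0.9000.

MAP − MLE = -0.9000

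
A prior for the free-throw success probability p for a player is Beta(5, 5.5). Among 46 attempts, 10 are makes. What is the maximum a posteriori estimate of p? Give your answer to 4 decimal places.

p̂_MAP = 0.2569

Prior: Beta(5, 5.5).
Data: 10 successes in 46 trials. The binomial likelihood contributes p^10(1−p)^36, so the posterior is Beta(5+10, 5.5+36) = Beta(15, 41.5).
For Beta(a, b) with a, b > 1 the mode is (a−1)/(a+b−2) = 14/54.5 ≈ 0.2569.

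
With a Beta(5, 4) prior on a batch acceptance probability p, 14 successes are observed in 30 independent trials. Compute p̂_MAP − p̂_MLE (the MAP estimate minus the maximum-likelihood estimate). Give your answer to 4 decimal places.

MAP − MLE = 0.0198

Posterior is Beta(19, 20); MAP = (19−1)/(39−2) = 18/37 ≈ 0.48649.
MLE ignores the prior: p̂_MLE = k/n = 14/30 ≈ 0.46667.
Difference = 18/37 − 14/30 = 11/555 ≈ 0.0198.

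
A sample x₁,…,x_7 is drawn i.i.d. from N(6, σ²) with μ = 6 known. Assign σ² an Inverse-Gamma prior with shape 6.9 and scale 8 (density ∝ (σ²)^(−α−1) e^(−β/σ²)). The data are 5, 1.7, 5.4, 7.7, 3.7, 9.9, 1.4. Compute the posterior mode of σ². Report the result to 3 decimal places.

Sum of squared deviations about the known mean: SS = (5−6)² + (1.7−6)² + (5.4−6)² + (7.7−6)² + (3.7−6)² + (9.9−6)² + (1.4−6)² = 64.4.
The Normal likelihood contributes (σ²)^(−n/2) exp(−SS/(2σ²)), so the posterior is Inverse-Gamma(α + n/2, β + SS/2) = Inverse-Gamma(10.4, 40.2).
The mode of Inverse-Gamma(a, b) is b/(a+1) = 40.2/11.4 ≈ 3.526.

σ̂²_MAP = 3.526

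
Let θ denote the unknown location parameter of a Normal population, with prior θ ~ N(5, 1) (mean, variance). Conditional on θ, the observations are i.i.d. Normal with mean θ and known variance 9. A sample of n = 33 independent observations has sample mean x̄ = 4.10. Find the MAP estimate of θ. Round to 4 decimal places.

n = 33, x̄ = 4.10.
For a Normal prior and Normal likelihood with known variance, the posterior is Normal; its mode equals its mean, the precision-weighted average.
Prior precision 1/σ₀² = 1/1 = 1; data precision n/σ² = 33/9 = 11/3.
θ̂ = (1·5 + (11/3)·4.1) / (1 + 11/3) = (601/30)/(14/3) = 601/140 ≈ 4.2929.

θ̂_MAP = 4.2929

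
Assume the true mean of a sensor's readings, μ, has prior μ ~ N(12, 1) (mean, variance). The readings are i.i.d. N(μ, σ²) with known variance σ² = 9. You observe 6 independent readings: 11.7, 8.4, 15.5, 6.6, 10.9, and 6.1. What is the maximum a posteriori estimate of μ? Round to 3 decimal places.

n = 6; x̄ = (11.7 + 8.4 + 15.5 + 6.6 + 10.9 + 6.1)/6 = 59.2/6 = 148/15 ≈ 9.8667.
For a Normal prior and Normal likelihood with known variance, the posterior is Normal; its mode equals its mean, the precision-weighted average.
Prior precision 1/σ₀² = 1/1 = 1; data precision n/σ² = 6/9 = 2/3.
μ̂ = (1·12 + (2/3)·(148/15)) / (1 + 2/3) = (836/45)/(5/3) = 836/75 ≈ 11.147.

μ̂_MAP = 11.147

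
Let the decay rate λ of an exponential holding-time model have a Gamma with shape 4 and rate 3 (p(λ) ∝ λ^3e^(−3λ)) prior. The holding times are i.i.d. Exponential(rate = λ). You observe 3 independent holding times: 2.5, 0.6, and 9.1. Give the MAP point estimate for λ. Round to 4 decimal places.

λ̂_MAP = 0.3947

The Exponential(rate=λ) likelihood is ∝ λ^n e^(−λΣtᵢ). Here n = 3 and Σtᵢ = 2.5 + 0.6 + 9.1 = 12.2.
Posterior ∝ λ^3e^(−3λ) · λ^3e^(−12.2λ) = λ^6e^(−15.2λ), i.e. Gamma(7, 15.2).
Mode = (a−1)/b = 6/15.2 ≈ 0.3947.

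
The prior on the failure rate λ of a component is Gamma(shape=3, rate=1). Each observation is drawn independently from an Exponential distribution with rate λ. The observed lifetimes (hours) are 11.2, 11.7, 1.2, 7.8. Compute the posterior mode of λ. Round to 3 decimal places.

λ̂_MAP = 0.182

The Exponential(rate=λ) likelihood is ∝ λ^n e^(−λΣtᵢ). Here n = 4 and Σtᵢ = 11.2 + 11.7 + 1.2 + 7.8 = 31.9.
Posterior ∝ λ^2e^(−1λ) · λ^4e^(−31.9λ) = λ^6e^(−32.9λ), i.e. Gamma(7, 32.9).
Mode = (a−1)/b = 6/32.9 ≈ 0.182.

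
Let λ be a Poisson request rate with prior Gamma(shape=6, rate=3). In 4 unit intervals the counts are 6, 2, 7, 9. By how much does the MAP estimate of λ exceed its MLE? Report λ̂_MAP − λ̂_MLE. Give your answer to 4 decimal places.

MAP − MLE = -1.8571

Σxᵢ = 24. Posterior is Gamma(30, 7); MAP = (30−1)/7 = 29/7 ≈ 4.14286.
MLE = x̄ = 24/4 ≈ 6.00000.
Difference = 29/7 − 24/4 = -13/7 ≈ -1.8571.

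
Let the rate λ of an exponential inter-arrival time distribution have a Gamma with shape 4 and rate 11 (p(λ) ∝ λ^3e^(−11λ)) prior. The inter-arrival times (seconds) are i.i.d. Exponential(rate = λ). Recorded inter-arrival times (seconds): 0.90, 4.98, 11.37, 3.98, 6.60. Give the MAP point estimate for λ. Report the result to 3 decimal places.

The Exponential(rate=λ) likelihood is ∝ λ^n e^(−λΣtᵢ). Here n = 5 and Σtᵢ = 0.90 + 4.98 + 11.37 + 3.98 + 6.60 = 27.83.
Posterior ∝ λ^3e^(−11λ) · λ^5e^(−27.83λ) = λ^8e^(−38.83λ), i.e. Gamma(9, 38.83).
Mode = (a−1)/b = 8/38.83 ≈ 0.206.

λ̂_MAP = 0.206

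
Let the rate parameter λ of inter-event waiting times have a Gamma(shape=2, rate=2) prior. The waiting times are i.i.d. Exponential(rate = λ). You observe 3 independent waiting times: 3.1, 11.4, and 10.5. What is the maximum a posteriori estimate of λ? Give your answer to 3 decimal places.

The Exponential(rate=λ) likelihood is ∝ λ^n e^(−λΣtᵢ). Here n = 3 and Σtᵢ = 3.1 + 11.4 + 10.5 = 25.
Posterior ∝ λe^(−2λ) · λ^3e^(−25λ) = λ^4e^(−27λ), i.e. Gamma(5, 27).
Mode = (a−1)/b = 4/27 ≈ 0.148.

λ̂_MAP = 0.148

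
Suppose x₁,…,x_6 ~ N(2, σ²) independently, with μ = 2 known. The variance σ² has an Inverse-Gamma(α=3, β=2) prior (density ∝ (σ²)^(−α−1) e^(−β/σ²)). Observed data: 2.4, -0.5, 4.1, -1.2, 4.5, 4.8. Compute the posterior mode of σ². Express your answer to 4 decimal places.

σ̂²_MAP = 2.7964

Sum of squared deviations about the known mean: SS = (2.4−2)² + (-0.5−2)² + (4.1−2)² + (-1.2−2)² + (4.5−2)² + (4.8−2)² = 35.15.
The Normal likelihood contributes (σ²)^(−n/2) exp(−SS/(2σ²)), so the posterior is Inverse-Gamma(α + n/2, β + SS/2) = Inverse-Gamma(6, 19.575).
The mode of Inverse-Gamma(a, b) is b/(a+1) = 19.575/7 ≈ 2.7964.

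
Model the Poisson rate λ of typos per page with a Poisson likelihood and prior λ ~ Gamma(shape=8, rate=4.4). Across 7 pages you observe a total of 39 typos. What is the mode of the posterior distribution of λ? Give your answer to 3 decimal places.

Σxᵢ = 39, n = 7.
Posterior ∝ λ^7e^(−4.4λ) · λ^39e^(−7λ) = λ^46e^(−11.4λ), i.e. Gamma(shape=47, rate=11.4).
The mode of a Gamma(a, b) with a ≥ 1 (shape–rate) is (a−1)/b = 46/11.4 ≈ 4.035.

λ̂_MAP = 4.035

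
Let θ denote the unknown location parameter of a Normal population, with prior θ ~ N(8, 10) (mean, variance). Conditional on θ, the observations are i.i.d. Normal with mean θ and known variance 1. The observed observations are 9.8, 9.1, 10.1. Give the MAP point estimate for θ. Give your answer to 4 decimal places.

θ̂_MAP = 9.6129

n = 3; x̄ = (9.8 + 9.1 + 10.1)/3 = 29/3 = 29/3 ≈ 9.6667.
For a Normal prior and Normal likelihood with known variance, the posterior is Normal; its mode equals its mean, the precision-weighted average.
Prior precision 1/σ₀² = 1/10 = 0.1; data precision n/σ² = 3/1 = 3.
θ̂ = (0.1·8 + 3·(29/3)) / (0.1 + 3) = 29.8/3.1 = 298/31 ≈ 9.6129.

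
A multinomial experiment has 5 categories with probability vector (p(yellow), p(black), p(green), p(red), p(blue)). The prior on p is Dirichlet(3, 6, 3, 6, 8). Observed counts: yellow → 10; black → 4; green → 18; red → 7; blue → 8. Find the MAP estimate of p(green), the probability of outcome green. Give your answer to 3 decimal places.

The posterior is Dirichlet(αᵢ + nᵢ) = Dirichlet(13, 10, 21, 13, 16).
For a Dirichlet(a₁,…,a_K) with all aᵢ > 1, the mode has j-th component (aⱼ − 1)/(Σaᵢ − K).
Here Σaᵢ = 73 and K = 5, so p(green) = (21 − 1)/(73 − 5) = 20/68 ≈ 0.294.

MAP estimate of p(green) = 0.294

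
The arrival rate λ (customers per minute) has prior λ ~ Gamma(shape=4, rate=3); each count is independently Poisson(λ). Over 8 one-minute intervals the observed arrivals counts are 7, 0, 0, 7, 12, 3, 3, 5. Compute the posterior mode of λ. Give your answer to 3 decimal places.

λ̂_MAP = 3.636

Σxᵢ = 7+0+0+7+12+3+3+5 = 37, with n = 8.
Posterior ∝ λ^3e^(−3λ) · λ^37e^(−8λ) = λ^40e^(−11λ), i.e. Gamma(shape=41, rate=11).
The mode of a Gamma(a, b) with a ≥ 1 (shape–rate) is (a−1)/b = 40/11 ≈ 3.636.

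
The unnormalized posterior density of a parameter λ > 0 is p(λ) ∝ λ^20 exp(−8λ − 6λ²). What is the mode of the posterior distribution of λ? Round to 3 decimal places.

ℓ'(λ) = 20/λ − 8 − 12λ. Setting this to zero and multiplying by λ: 12λ² + 8λ − 20 = 0.
λ = (−8 + √(8² + 4·12·20)) / (2·12) = (−8 + √1024) / 24 = (−8 + 32)/24 = 1.
ℓ''(λ) = −20/λ² − 12 < 0, confirming a maximum.

λ̂_MAP = 1.000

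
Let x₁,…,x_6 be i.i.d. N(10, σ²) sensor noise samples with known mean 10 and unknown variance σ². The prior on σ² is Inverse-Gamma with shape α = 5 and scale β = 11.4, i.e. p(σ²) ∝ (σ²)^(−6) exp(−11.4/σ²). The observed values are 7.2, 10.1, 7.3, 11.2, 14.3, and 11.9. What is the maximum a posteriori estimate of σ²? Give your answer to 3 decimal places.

Sum of squared deviations about the known mean: SS = (7.2−10)² + (10.1−10)² + (7.3−10)² + (11.2−10)² + (14.3−10)² + (11.9−10)² = 38.68.
The Normal likelihood contributes (σ²)^(−n/2) exp(−SS/(2σ²)), so the posterior is Inverse-Gamma(α + n/2, β + SS/2) = Inverse-Gamma(8, 30.74).
The mode of Inverse-Gamma(a, b) is b/(a+1) = 30.74/9 ≈ 3.416.

σ̂²_MAP = 3.416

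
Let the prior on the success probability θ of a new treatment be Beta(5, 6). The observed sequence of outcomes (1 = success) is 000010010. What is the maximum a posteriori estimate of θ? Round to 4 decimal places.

Prior: Beta(5, 6).
Data: 2 successes in 9 trials (from the sequence). The binomial likelihood contributes θ^2(1−θ)^7, so the posterior is Beta(5+2, 6+7) = Beta(7, 13).
For Beta(a, b) with a, b > 1 the mode is (a−1)/(a+b−2) = 6/18 ≈ 0.3333.

θ̂_MAP = 0.3333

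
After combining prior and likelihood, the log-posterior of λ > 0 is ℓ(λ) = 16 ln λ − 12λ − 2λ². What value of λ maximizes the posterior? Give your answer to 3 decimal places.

λ̂_MAP = 1.000

ℓ'(λ) = 16/λ − 12 − 4λ. Setting this to zero and multiplying by λ: 4λ² + 12λ − 16 = 0.
λ = (−12 + √(12² + 4·4·16)) / (2·4) = (−12 + √400) / 8 = (−12 + 20)/8 = 1.
ℓ''(λ) = −16/λ² − 4 < 0, confirming a maximum.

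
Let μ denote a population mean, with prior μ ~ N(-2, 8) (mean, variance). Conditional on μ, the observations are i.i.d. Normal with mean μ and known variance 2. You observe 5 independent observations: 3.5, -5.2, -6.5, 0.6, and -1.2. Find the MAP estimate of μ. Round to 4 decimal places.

μ̂_MAP = -1.7714

n = 5; x̄ = (3.5 + (-5.2) + (-6.5) + 0.6 + (-1.2))/5 = -8.8/5 = -1.76.
For a Normal prior and Normal likelihood with known variance, the posterior is Normal; its mode equals its mean, the precision-weighted average.
Prior precision 1/σ₀² = 1/8 = 0.125; data precision n/σ² = 5/2 = 2.5.
μ̂ = (0.125·(-2) + 2.5·(-1.76)) / (0.125 + 2.5) = (-4.65)/2.625 = -62/35 ≈ -1.7714.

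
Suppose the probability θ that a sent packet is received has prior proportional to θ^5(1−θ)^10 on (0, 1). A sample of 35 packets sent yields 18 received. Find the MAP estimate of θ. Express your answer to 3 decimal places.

θ̂_MAP = 0.460

The prior density ∝ θ^5(1−θ)^10 is the kernel of Beta(6, 11).
Data: 18 successes in 35 trials. The binomial likelihood contributes θ^18(1−θ)^17, so the posterior is Beta(6+18, 11+17) = Beta(24, 28).
For Beta(a, b) with a, b > 1 the mode is (a−1)/(a+b−2) = 23/50 ≈ 0.460.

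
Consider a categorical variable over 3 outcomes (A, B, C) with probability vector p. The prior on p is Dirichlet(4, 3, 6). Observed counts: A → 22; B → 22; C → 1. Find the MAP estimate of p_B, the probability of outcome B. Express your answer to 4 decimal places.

The posterior is Dirichlet(αᵢ + nᵢ) = Dirichlet(26, 25, 7).
For a Dirichlet(a₁,…,a_K) with all aᵢ > 1, the mode has j-th component (aⱼ − 1)/(Σaᵢ − K).
Here Σaᵢ = 58 and K = 3, so p_B = (25 − 1)/(58 − 3) = 24/55 ≈ 0.4364.

MAP estimate of p_B = 0.4364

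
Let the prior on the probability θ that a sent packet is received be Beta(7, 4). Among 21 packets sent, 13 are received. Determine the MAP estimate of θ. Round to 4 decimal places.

θ̂_MAP = 0.6333

Prior: Beta(7, 4).
Data: 13 successes in 21 trials. The binomial likelihood contributes θ^13(1−θ)^8, so the posterior is Beta(7+13, 4+8) = Beta(20, 12).
For Beta(a, b) with a, b > 1 the mode is (a−1)/(a+b−2) = 19/30 ≈ 0.6333.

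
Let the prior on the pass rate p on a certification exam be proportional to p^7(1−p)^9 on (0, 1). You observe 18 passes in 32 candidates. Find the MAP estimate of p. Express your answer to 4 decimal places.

p̂_MAP = 0.5208

The prior density ∝ p^7(1−p)^9 is the kernel of Beta(8, 10).
Data: 18 successes in 32 trials. The binomial likelihood contributes p^18(1−p)^14, so the posterior is Beta(8+18, 10+14) = Beta(26, 24).
For Beta(a, b) with a, b > 1 the mode is (a−1)/(a+b−2) = 25/48 ≈ 0.5208.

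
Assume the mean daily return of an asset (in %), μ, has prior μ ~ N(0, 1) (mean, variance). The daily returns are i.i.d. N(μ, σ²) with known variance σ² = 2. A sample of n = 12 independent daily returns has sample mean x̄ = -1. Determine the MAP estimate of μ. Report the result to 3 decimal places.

μ̂_MAP = -0.857

n = 12, x̄ = -1.
For a Normal prior and Normal likelihood with known variance, the posterior is Normal; its mode equals its mean, the precision-weighted average.
Prior precision 1/σ₀² = 1/1 = 1; data precision n/σ² = 12/2 = 6.
μ̂ = (1·0 + 6·(-1)) / (1 + 6) = (-6)/7 = -6/7 ≈ -0.857.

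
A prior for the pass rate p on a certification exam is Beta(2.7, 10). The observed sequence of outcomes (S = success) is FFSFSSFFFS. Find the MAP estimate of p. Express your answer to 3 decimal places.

p̂_MAP = 0.275

Prior: Beta(2.7, 10).
Data: 4 successes in 10 trials (from the sequence). The binomial likelihood contributes p^4(1−p)^6, so the posterior is Beta(2.7+4, 10+6) = Beta(6.7, 16).
For Beta(a, b) with a, b > 1 the mode is (a−1)/(a+b−2) = 5.7/20.7 ≈ 0.275.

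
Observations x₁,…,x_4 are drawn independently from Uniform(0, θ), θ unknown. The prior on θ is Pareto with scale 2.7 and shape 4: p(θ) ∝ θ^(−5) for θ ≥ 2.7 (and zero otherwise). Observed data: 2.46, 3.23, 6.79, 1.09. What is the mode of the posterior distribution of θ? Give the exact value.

θ̂_MAP = 6.79

The Uniform(0, θ) likelihood is θ^(−n) for θ ≥ max(xᵢ), zero otherwise. Here max(xᵢ) = 6.79.
Posterior ∝ θ^(−5) · θ^(−4) = θ^(−9) on θ ≥ max(2.7, 6.79) = 6.79.
This density is strictly decreasing in θ, so the posterior mode lies at the lower boundary of the support.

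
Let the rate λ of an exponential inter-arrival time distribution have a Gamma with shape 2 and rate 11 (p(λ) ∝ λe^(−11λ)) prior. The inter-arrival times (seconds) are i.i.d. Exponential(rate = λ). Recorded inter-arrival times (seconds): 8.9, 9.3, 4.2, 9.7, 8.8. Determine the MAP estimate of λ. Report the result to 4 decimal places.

The Exponential(rate=λ) likelihood is ∝ λ^n e^(−λΣtᵢ). Here n = 5 and Σtᵢ = 8.9 + 9.3 + 4.2 + 9.7 + 8.8 = 40.9.
Posterior ∝ λe^(−11λ) · λ^5e^(−40.9λ) = λ^6e^(−51.9λ), i.e. Gamma(7, 51.9).
Mode = (a−1)/b = 6/51.9 ≈ 0.1156.

λ̂_MAP = 0.1156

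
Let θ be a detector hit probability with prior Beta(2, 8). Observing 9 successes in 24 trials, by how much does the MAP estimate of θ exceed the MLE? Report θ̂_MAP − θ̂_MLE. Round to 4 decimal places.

MAP − MLE = -0.0625

Posterior is Beta(11, 23); MAP = (11−1)/(34−2) = 10/32 ≈ 0.31250.
MLE ignores the prior: θ̂_MLE = k/n = 9/24 ≈ 0.37500.
Difference = 10/32 − 9/24 = -1/16 ≈ -0.0625.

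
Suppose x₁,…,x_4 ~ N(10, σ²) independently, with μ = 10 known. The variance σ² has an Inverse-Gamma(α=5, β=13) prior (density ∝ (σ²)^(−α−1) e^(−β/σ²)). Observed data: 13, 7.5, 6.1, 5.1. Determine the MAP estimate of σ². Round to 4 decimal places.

σ̂²_MAP = 5.0294

Sum of squared deviations about the known mean: SS = (13−10)² + (7.5−10)² + (6.1−10)² + (5.1−10)² = 54.47.
The Normal likelihood contributes (σ²)^(−n/2) exp(−SS/(2σ²)), so the posterior is Inverse-Gamma(α + n/2, β + SS/2) = Inverse-Gamma(7, 40.235).
The mode of Inverse-Gamma(a, b) is b/(a+1) = 40.235/8 ≈ 5.0294.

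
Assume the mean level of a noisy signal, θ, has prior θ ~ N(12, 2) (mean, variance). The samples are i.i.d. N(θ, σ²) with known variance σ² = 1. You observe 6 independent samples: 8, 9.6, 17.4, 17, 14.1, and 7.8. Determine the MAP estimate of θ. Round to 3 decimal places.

n = 6; x̄ = (8 + 9.6 + 17.4 + 17 + 14.1 + 7.8)/6 = 73.9/6 = 739/60 ≈ 12.3167.
For a Normal prior and Normal likelihood with known variance, the posterior is Normal; its mode equals its mean, the precision-weighted average.
Prior precision 1/σ₀² = 1/2 = 0.5; data precision n/σ² = 6/1 = 6.
θ̂ = (0.5·12 + 6·(739/60)) / (0.5 + 6) = 79.9/6.5 = 799/65 ≈ 12.292.

θ̂_MAP = 12.292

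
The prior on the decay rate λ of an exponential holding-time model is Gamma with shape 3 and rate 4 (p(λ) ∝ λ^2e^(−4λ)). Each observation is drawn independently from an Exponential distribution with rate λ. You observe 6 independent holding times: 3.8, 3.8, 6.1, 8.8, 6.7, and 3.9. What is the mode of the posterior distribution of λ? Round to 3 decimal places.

λ̂_MAP = 0.216

The Exponential(rate=λ) likelihood is ∝ λ^n e^(−λΣtᵢ). Here n = 6 and Σtᵢ = 3.8 + 3.8 + 6.1 + 8.8 + 6.7 + 3.9 = 33.1.
Posterior ∝ λ^2e^(−4λ) · λ^6e^(−33.1λ) = λ^8e^(−37.1λ), i.e. Gamma(9, 37.1).
Mode = (a−1)/b = 8/37.1 ≈ 0.216.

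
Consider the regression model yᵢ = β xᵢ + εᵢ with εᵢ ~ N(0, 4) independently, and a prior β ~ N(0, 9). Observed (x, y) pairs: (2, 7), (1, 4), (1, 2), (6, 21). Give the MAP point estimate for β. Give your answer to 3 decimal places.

log p(β | y) = −Σ(yᵢ − βxᵢ)²/(2·4) − β²/(2·9) + const.
Setting the derivative to zero: Σxᵢ(yᵢ − βxᵢ)/4 − β/9 = 0, so β = Σxᵢyᵢ / (Σxᵢ² + σ²/τ²).
Σxᵢyᵢ = 2·7 + 1·4 + 1·2 + 6·21 = 146; Σxᵢ² = 42; σ²/τ² = 4/9.
β̂_MAP = 146 / (42 + 4/9) = 146/(382/9) = 657/191 ≈ 3.440.

β̂_MAP = 3.440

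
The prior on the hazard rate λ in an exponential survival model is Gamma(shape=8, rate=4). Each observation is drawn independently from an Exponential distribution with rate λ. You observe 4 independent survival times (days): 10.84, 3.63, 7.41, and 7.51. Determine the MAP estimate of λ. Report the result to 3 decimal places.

λ̂_MAP = 0.329

The Exponential(rate=λ) likelihood is ∝ λ^n e^(−λΣtᵢ). Here n = 4 and Σtᵢ = 10.84 + 3.63 + 7.41 + 7.51 = 29.39.
Posterior ∝ λ^7e^(−4λ) · λ^4e^(−29.39λ) = λ^11e^(−33.39λ), i.e. Gamma(12, 33.39).
Mode = (a−1)/b = 11/33.39 ≈ 0.329.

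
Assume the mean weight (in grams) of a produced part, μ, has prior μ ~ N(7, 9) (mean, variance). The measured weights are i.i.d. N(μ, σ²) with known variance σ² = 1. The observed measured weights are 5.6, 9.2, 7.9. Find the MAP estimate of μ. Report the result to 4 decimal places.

μ̂_MAP = 7.5464

n = 3; x̄ = (5.6 + 9.2 + 7.9)/3 = 22.7/3 = 227/30 ≈ 7.5667.
For a Normal prior and Normal likelihood with known variance, the posterior is Normal; its mode equals its mean, the precision-weighted average.
Prior precision 1/σ₀² = 1/9; data precision n/σ² = 3/1 = 3.
μ̂ = ((1/9)·7 + 3·(227/30)) / (1/9 + 3) = (2113/90)/(28/9) = 2113/280 ≈ 7.5464.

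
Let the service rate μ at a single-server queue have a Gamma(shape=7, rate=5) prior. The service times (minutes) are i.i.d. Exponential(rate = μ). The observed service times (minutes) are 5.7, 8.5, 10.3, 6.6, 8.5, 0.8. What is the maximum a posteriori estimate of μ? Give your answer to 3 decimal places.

The Exponential(rate=μ) likelihood is ∝ μ^n e^(−μΣtᵢ). Here n = 6 and Σtᵢ = 5.7 + 8.5 + 10.3 + 6.6 + 8.5 + 0.8 = 40.4.
Posterior ∝ μ^6e^(−5μ) · μ^6e^(−40.4μ) = μ^12e^(−45.4μ), i.e. Gamma(13, 45.4).
Mode = (a−1)/b = 12/45.4 ≈ 0.264.

μ̂_MAP = 0.264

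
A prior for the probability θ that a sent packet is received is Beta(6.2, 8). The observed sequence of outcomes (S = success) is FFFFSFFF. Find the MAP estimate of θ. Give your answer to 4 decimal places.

Prior: Beta(6.2, 8).
Data: 1 success in 8 trials (from the sequence). The binomial likelihood contributes θ(1−θ)^7, so the posterior is Beta(6.2+1, 8+7) = Beta(7.2, 15).
For Beta(a, b) with a, b > 1 the mode is (a−1)/(a+b−2) = 6.2/20.2 ≈ 0.3069.

θ̂_MAP = 0.3069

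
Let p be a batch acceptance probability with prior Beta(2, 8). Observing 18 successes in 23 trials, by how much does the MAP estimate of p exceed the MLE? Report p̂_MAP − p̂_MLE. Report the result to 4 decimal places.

MAP − MLE = -0.1697

Posterior is Beta(20, 13); MAP = (20−1)/(33−2) = 19/31 ≈ 0.61290.
MLE ignores the prior: p̂_MLE = k/n = 18/23 ≈ 0.78261.
Difference = 19/31 − 18/23 = -121/713 ≈ -0.1697.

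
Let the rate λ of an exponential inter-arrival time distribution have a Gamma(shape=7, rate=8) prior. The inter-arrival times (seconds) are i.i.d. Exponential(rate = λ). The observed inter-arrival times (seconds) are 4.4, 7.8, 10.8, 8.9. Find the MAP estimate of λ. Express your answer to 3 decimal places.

The Exponential(rate=λ) likelihood is ∝ λ^n e^(−λΣtᵢ). Here n = 4 and Σtᵢ = 4.4 + 7.8 + 10.8 + 8.9 = 31.9.
Posterior ∝ λ^6e^(−8λ) · λ^4e^(−31.9λ) = λ^10e^(−39.9λ), i.e. Gamma(11, 39.9).
Mode = (a−1)/b = 10/39.9 ≈ 0.251.

λ̂_MAP = 0.251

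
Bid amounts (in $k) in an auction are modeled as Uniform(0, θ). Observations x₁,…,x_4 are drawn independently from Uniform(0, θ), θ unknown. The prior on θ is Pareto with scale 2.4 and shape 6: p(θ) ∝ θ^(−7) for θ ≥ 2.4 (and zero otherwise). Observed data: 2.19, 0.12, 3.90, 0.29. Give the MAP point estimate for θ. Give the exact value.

The Uniform(0, θ) likelihood is θ^(−n) for θ ≥ max(xᵢ), zero otherwise. Here max(xᵢ) = 3.90.
Posterior ∝ θ^(−7) · θ^(−4) = θ^(−11) on θ ≥ max(2.4, 3.90) = 3.90.
This density is strictly decreasing in θ, so the posterior mode lies at the lower boundary of the support.

θ̂_MAP = 3.90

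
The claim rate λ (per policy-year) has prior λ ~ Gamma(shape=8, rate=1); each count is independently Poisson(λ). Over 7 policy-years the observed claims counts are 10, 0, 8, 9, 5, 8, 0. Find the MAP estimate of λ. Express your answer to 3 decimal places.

λ̂_MAP = 5.875

Σxᵢ = 10+0+8+9+5+8+0 = 40, with n = 7.
Posterior ∝ λ^7e^(−1λ) · λ^40e^(−7λ) = λ^47e^(−8λ), i.e. Gamma(shape=48, rate=8).
The mode of a Gamma(a, b) with a ≥ 1 (shape–rate) is (a−1)/b = 47/8 ≈ 5.875.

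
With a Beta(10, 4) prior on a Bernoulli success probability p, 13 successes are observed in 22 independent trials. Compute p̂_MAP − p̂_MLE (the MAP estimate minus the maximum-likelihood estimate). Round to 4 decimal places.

MAP − MLE = 0.0561

Posterior is Beta(23, 13); MAP = (23−1)/(36−2) = 22/34 ≈ 0.64706.
MLE ignores the prior: p̂_MLE = k/n = 13/22 ≈ 0.59091.
Difference = 22/34 − 13/22 = 21/374 ≈ 0.0561.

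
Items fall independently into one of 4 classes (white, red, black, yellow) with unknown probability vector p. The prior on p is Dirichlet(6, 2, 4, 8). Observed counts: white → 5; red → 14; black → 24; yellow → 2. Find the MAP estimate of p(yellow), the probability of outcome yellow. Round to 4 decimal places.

MAP estimate of p(yellow) = 0.1475

The posterior is Dirichlet(αᵢ + nᵢ) = Dirichlet(11, 16, 28, 10).
For a Dirichlet(a₁,…,a_K) with all aᵢ > 1, the mode has j-th component (aⱼ − 1)/(Σaᵢ − K).
Here Σaᵢ = 65 and K = 4, so p(yellow) = (10 − 1)/(65 − 4) = 9/61 ≈ 0.1475.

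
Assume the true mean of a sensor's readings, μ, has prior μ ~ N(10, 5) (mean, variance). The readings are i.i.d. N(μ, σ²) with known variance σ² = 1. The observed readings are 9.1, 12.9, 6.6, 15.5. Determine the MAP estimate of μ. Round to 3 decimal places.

μ̂_MAP = 10.976

n = 4; x̄ = (9.1 + 12.9 + 6.6 + 15.5)/4 = 44.1/4 = 11.025.
For a Normal prior and Normal likelihood with known variance, the posterior is Normal; its mode equals its mean, the precision-weighted average.
Prior precision 1/σ₀² = 1/5 = 0.2; data precision n/σ² = 4/1 = 4.
μ̂ = (0.2·10 + 4·11.025) / (0.2 + 4) = 46.1/4.2 = 461/42 ≈ 10.976.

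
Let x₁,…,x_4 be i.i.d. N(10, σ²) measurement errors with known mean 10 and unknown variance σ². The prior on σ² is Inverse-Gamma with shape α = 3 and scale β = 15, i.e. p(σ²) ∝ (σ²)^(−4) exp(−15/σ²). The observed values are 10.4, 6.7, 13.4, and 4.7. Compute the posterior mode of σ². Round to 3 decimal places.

σ̂²_MAP = 6.725

Sum of squared deviations about the known mean: SS = (10.4−10)² + (6.7−10)² + (13.4−10)² + (4.7−10)² = 50.7.
The Normal likelihood contributes (σ²)^(−n/2) exp(−SS/(2σ²)), so the posterior is Inverse-Gamma(α + n/2, β + SS/2) = Inverse-Gamma(5, 40.35).
The mode of Inverse-Gamma(a, b) is b/(a+1) = 40.35/6 ≈ 6.725.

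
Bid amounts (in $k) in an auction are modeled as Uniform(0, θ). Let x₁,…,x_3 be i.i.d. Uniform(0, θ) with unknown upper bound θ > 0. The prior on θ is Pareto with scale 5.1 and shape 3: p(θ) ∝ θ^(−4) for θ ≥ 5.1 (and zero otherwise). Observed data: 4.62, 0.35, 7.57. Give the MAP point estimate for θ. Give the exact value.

θ̂_MAP = 7.57

The Uniform(0, θ) likelihood is θ^(−n) for θ ≥ max(xᵢ), zero otherwise. Here max(xᵢ) = 7.57.
Posterior ∝ θ^(−4) · θ^(−3) = θ^(−7) on θ ≥ max(5.1, 7.57) = 7.57.
This density is strictly decreasing in θ, so the posterior mode lies at the lower boundary of the support.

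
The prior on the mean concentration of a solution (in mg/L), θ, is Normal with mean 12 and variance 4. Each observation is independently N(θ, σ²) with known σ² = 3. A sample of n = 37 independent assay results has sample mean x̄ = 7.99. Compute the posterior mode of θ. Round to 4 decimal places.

θ̂_MAP = 8.0697

n = 37, x̄ = 7.99.
For a Normal prior and Normal likelihood with known variance, the posterior is Normal; its mode equals its mean, the precision-weighted average.
Prior precision 1/σ₀² = 1/4 = 0.25; data precision n/σ² = 37/3.
θ̂ = (0.25·12 + (37/3)·7.99) / (0.25 + 37/3) = (30463/300)/(151/12) = 30463/3775 ≈ 8.0697.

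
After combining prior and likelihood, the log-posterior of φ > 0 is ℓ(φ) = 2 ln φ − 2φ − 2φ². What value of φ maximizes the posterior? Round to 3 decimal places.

φ̂_MAP = 0.500

ℓ'(φ) = 2/φ − 2 − 4φ. Setting this to zero and multiplying by φ: 4φ² + 2φ − 2 = 0.
φ = (−2 + √(2² + 4·4·2)) / (2·4) = (−2 + √36) / 8 = (−2 + 6)/8 = 1/2.
ℓ''(φ) = −2/φ² − 4 < 0, confirming a maximum.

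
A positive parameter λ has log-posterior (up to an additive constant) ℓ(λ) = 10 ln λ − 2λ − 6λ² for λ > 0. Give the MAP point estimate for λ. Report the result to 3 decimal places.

λ̂_MAP = 0.833

ℓ'(λ) = 10/λ − 2 − 12λ. Setting this to zero and multiplying by λ: 12λ² + 2λ − 10 = 0.
λ = (−2 + √(2² + 4·12·10)) / (2·12) = (−2 + √484) / 24 = (−2 + 22)/24 = 5/6.
ℓ''(λ) = −10/λ² − 12 < 0, confirming a maximum.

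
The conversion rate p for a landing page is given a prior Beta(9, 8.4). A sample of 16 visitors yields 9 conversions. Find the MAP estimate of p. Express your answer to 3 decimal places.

Prior: Beta(9, 8.4).
Data: 9 successes in 16 trials. The binomial likelihood contributes p^9(1−p)^7, so the posterior is Beta(9+9, 8.4+7) = Beta(18, 15.4).
For Beta(a, b) with a, b > 1 the mode is (a−1)/(a+b−2) = 17/31.4 ≈ 0.541.

p̂_MAP = 0.541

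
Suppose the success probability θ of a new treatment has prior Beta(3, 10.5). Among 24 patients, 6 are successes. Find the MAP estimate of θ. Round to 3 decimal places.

θ̂_MAP = 0.225

Prior: Beta(3, 10.5).
Data: 6 successes in 24 trials. The binomial likelihood contributes θ^6(1−θ)^18, so the posterior is Beta(3+6, 10.5+18) = Beta(9, 28.5).
For Beta(a, b) with a, b > 1 the mode is (a−1)/(a+b−2) = 8/35.5 ≈ 0.225.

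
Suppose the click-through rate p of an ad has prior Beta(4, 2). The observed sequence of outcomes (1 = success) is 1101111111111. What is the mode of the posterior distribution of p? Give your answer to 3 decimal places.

Prior: Beta(4, 2).
Data: 12 successes in 13 trials (from the sequence). The binomial likelihood contributes p^12(1−p)^1, so the posterior is Beta(4+12, 2+1) = Beta(16, 3).
For Beta(a, b) with a, b > 1 the mode is (a−1)/(a+b−2) = 15/17 ≈ 0.882.

p̂_MAP = 0.882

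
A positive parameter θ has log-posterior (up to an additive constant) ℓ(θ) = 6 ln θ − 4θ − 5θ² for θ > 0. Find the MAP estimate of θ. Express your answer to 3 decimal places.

θ̂_MAP = 0.600

ℓ'(θ) = 6/θ − 4 − 10θ. Setting this to zero and multiplying by θ: 10θ² + 4θ − 6 = 0.
θ = (−4 + √(4² + 4·10·6)) / (2·10) = (−4 + √256) / 20 = (−4 + 16)/20 = 3/5.
ℓ''(θ) = −6/θ² − 10 < 0, confirming a maximum.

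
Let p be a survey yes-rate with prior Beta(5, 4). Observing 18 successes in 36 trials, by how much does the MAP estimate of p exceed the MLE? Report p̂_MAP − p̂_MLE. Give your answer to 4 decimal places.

MAP − MLE = 0.0116

Posterior is Beta(23, 22); MAP = (23−1)/(45−2) = 22/43 ≈ 0.51163.
MLE ignores the prior: p̂_MLE = k/n = 18/36 ≈ 0.50000.
Difference = 22/43 − 18/36 = 1/86 ≈ 0.0116.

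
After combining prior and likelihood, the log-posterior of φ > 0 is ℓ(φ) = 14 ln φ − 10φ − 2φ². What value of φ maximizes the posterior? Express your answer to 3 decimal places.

ℓ'(φ) = 14/φ − 10 − 4φ. Setting this to zero and multiplying by φ: 4φ² + 10φ − 14 = 0.
φ = (−10 + √(10² + 4·4·14)) / (2·4) = (−10 + √324) / 8 = (−10 + 18)/8 = 1.
ℓ''(φ) = −14/φ² − 4 < 0, confirming a maximum.

φ̂_MAP = 1.000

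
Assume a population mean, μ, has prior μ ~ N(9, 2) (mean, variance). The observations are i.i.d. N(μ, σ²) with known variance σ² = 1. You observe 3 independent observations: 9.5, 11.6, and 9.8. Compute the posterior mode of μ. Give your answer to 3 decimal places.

n = 3; x̄ = (9.5 + 11.6 + 9.8)/3 = 30.9/3 = 10.3.
For a Normal prior and Normal likelihood with known variance, the posterior is Normal; its mode equals its mean, the precision-weighted average.
Prior precision 1/σ₀² = 1/2 = 0.5; data precision n/σ² = 3/1 = 3.
μ̂ = (0.5·9 + 3·10.3) / (0.5 + 3) = 35.4/3.5 = 354/35 ≈ 10.114.

μ̂_MAP = 10.114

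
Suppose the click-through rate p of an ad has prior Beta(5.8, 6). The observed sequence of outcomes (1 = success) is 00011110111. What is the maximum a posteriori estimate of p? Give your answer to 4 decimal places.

Prior: Beta(5.8, 6).
Data: 7 successes in 11 trials (from the sequence). The binomial likelihood contributes p^7(1−p)^4, so the posterior is Beta(5.8+7, 6+4) = Beta(12.8, 10).
For Beta(a, b) with a, b > 1 the mode is (a−1)/(a+b−2) = 11.8/20.8 ≈ 0.5673.

p̂_MAP = 0.5673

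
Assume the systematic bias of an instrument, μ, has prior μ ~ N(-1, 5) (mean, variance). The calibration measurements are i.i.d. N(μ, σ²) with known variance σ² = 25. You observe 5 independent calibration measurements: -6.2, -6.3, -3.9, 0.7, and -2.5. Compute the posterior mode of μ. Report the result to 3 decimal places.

μ̂_MAP = -2.320

n = 5; x̄ = ((-6.2) + (-6.3) + (-3.9) + 0.7 + (-2.5))/5 = -18.2/5 = -3.64.
For a Normal prior and Normal likelihood with known variance, the posterior is Normal; its mode equals its mean, the precision-weighted average.
Prior precision 1/σ₀² = 1/5 = 0.2; data precision n/σ² = 5/25 = 0.2.
μ̂ = (0.2·(-1) + 0.2·(-3.64)) / (0.2 + 0.2) = (-0.928)/0.4 = -2.320.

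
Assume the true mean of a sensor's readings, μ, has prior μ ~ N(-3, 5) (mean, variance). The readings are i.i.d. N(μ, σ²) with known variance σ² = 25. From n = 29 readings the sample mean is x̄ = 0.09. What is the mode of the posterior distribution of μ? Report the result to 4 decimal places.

μ̂_MAP = -0.3644

n = 29, x̄ = 0.09.
For a Normal prior and Normal likelihood with known variance, the posterior is Normal; its mode equals its mean, the precision-weighted average.
Prior precision 1/σ₀² = 1/5 = 0.2; data precision n/σ² = 29/25 = 1.16.
μ̂ = (0.2·(-3) + 1.16·0.09) / (0.2 + 1.16) = (-0.4956)/1.36 = -1239/3400 ≈ -0.3644.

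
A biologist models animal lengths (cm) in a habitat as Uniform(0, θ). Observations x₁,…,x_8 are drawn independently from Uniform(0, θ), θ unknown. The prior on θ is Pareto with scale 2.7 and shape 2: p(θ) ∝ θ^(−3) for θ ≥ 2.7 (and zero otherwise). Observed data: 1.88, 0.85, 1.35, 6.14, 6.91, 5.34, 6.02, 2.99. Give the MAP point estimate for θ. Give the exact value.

θ̂_MAP = 6.91

The Uniform(0, θ) likelihood is θ^(−n) for θ ≥ max(xᵢ), zero otherwise. Here max(xᵢ) = 6.91.
Posterior ∝ θ^(−3) · θ^(−8) = θ^(−11) on θ ≥ max(2.7, 6.91) = 6.91.
This density is strictly decreasing in θ, so the posterior mode lies at the lower boundary of the support.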